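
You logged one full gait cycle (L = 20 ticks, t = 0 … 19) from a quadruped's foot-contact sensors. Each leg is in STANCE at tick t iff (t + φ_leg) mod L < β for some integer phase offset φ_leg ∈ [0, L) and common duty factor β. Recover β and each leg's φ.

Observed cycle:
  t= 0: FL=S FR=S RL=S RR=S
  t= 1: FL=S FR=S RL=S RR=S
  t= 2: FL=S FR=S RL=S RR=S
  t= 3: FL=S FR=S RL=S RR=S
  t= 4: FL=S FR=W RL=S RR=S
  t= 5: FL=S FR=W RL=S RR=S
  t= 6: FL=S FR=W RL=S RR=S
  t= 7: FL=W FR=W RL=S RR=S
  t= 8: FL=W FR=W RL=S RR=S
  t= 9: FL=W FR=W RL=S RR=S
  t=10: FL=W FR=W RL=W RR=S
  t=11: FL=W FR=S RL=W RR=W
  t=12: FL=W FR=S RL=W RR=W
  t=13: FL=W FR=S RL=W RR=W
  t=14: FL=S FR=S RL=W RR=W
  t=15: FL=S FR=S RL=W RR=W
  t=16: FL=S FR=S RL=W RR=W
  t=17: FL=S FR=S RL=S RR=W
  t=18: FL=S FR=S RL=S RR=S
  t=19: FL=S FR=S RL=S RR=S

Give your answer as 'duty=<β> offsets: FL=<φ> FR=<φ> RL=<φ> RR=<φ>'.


duty β = stance ticks per leg = 13
FL: stance ticks = 13; W→S at t=14 → φ=6
FR: stance ticks = 13; W→S at t=11 → φ=9
RL: stance ticks = 13; W→S at t=17 → φ=3
RR: stance ticks = 13; W→S at t=18 → φ=2

duty=13 offsets: FL=6 FR=9 RL=3 RR=2


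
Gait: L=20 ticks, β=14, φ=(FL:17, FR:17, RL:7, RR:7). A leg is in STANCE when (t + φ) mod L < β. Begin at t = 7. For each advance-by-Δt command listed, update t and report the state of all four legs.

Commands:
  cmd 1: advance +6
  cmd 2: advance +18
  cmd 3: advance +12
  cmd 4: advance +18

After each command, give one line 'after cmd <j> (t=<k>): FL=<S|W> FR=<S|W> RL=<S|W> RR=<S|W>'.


after cmd 1 (t=13): FL=S FR=S RL=S RR=S
after cmd 2 (t=31): FL=S FR=S RL=W RR=W
after cmd 3 (t=43): FL=S FR=S RL=S RR=S
after cmd 4 (t=61): FL=W FR=W RL=S RR=S

start t=7: FL=S FR=S RL=W RR=W
cmd 1: advance +6 → t=13, phase=(10,10,0,0) → FL=S FR=S RL=S RR=S
cmd 2: advance +18 → t=31, phase=(8,8,18,18) → FL=S FR=S RL=W RR=W
cmd 3: advance +12 → t=43, phase=(0,0,10,10) → FL=S FR=S RL=S RR=S
cmd 4: advance +18 → t=61, phase=(18,18,8,8) → FL=W FR=W RL=S RR=S


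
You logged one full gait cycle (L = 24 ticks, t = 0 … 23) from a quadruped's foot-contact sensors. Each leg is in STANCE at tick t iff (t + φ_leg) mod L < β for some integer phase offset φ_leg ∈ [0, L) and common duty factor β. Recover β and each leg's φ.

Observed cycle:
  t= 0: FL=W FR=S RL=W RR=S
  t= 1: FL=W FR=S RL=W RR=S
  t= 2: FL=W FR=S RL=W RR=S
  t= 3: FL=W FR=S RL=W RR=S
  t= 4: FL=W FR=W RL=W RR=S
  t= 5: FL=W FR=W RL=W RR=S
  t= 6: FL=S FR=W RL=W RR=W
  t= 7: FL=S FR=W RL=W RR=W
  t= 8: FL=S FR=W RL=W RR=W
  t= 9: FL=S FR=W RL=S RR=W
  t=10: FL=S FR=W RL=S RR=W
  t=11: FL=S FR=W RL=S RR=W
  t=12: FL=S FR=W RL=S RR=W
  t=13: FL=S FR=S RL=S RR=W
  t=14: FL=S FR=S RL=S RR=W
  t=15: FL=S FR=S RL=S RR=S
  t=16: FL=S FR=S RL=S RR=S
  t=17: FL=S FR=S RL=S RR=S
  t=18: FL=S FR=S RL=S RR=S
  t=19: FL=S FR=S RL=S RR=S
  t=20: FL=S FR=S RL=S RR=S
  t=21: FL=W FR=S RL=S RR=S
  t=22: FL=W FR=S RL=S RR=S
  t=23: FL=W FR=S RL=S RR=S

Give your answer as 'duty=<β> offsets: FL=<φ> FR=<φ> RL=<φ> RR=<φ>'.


duty β = stance ticks per leg = 15
FL: stance ticks = 15; W→S at t=6 → φ=18
FR: stance ticks = 15; W→S at t=13 → φ=11
RL: stance ticks = 15; W→S at t=9 → φ=15
RR: stance ticks = 15; W→S at t=15 → φ=9

duty=15 offsets: FL=18 FR=11 RL=15 RR=9


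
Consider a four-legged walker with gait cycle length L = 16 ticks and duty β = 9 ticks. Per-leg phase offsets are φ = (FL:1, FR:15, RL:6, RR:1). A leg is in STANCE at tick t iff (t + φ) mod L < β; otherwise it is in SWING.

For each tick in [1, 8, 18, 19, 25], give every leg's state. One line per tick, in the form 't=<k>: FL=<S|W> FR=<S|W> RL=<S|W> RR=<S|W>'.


t=1: phase=(2,0,7,2) vs β=9 → FL=S FR=S RL=S RR=S
t=8: phase=(9,7,14,9) vs β=9 → FL=W FR=S RL=W RR=W
t=18: phase=(3,1,8,3) vs β=9 → FL=S FR=S RL=S RR=S
t=19: phase=(4,2,9,4) vs β=9 → FL=S FR=S RL=W RR=S
t=25: phase=(10,8,15,10) vs β=9 → FL=W FR=S RL=W RR=W

t=1: FL=S FR=S RL=S RR=S
t=8: FL=W FR=S RL=W RR=W
t=18: FL=S FR=S RL=S RR=S
t=19: FL=S FR=S RL=W RR=S
t=25: FL=W FR=S RL=W RR=W


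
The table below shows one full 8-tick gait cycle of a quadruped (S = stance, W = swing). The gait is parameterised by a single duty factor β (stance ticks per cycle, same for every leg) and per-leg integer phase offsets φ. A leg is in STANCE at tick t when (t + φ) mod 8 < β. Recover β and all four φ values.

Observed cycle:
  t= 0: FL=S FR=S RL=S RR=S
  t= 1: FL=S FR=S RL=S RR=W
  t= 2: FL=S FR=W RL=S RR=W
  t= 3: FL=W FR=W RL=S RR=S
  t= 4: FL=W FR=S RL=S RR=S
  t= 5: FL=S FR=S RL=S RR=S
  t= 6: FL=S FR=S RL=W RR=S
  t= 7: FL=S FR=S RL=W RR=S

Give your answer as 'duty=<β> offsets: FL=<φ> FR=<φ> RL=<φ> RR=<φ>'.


duty β = stance ticks per leg = 6
FL: stance ticks = 6; W→S at t=5 → φ=3
FR: stance ticks = 6; W→S at t=4 → φ=4
RL: stance ticks = 6; W→S at t=0 → φ=0
RR: stance ticks = 6; W→S at t=3 → φ=5

duty=6 offsets: FL=3 FR=4 RL=0 RR=5


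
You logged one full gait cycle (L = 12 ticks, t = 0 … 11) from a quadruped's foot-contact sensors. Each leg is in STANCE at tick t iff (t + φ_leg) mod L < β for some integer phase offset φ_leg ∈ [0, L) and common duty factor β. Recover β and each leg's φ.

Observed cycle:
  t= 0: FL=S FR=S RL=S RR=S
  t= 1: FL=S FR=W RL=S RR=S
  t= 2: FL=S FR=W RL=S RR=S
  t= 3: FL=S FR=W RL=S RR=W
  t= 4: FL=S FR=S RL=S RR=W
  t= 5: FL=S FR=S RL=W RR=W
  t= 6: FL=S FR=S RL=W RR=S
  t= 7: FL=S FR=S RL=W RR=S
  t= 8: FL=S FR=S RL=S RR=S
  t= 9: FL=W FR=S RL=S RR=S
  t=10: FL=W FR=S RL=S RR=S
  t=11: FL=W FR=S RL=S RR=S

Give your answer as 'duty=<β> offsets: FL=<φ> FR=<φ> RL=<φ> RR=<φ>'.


duty β = stance ticks per leg = 9
FL: stance ticks = 9; W→S at t=0 → φ=0
FR: stance ticks = 9; W→S at t=4 → φ=8
RL: stance ticks = 9; W→S at t=8 → φ=4
RR: stance ticks = 9; W→S at t=6 → φ=6

duty=9 offsets: FL=0 FR=8 RL=4 RR=6


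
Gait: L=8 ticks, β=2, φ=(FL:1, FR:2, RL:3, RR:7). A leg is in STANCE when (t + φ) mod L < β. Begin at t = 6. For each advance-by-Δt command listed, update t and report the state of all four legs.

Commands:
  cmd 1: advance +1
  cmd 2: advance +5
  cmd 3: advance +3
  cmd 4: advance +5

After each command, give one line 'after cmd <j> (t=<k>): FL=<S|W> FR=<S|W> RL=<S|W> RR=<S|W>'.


after cmd 1 (t=7): FL=S FR=S RL=W RR=W
after cmd 2 (t=12): FL=W FR=W RL=W RR=W
after cmd 3 (t=15): FL=S FR=S RL=W RR=W
after cmd 4 (t=20): FL=W FR=W RL=W RR=W

start t=6: FL=W FR=S RL=S RR=W
cmd 1: advance +1 → t=7, phase=(0,1,2,6) → FL=S FR=S RL=W RR=W
cmd 2: advance +5 → t=12, phase=(5,6,7,3) → FL=W FR=W RL=W RR=W
cmd 3: advance +3 → t=15, phase=(0,1,2,6) → FL=S FR=S RL=W RR=W
cmd 4: advance +5 → t=20, phase=(5,6,7,3) → FL=W FR=W RL=W RR=W


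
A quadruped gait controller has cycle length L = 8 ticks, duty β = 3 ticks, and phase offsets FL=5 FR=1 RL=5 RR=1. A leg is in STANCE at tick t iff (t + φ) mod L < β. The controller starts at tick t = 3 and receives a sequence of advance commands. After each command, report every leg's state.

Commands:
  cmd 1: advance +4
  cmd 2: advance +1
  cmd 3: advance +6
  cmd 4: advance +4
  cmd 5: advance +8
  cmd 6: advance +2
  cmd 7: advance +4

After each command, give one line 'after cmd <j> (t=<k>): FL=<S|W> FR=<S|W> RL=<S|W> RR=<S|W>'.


after cmd 1 (t=7): FL=W FR=S RL=W RR=S
after cmd 2 (t=8): FL=W FR=S RL=W RR=S
after cmd 3 (t=14): FL=W FR=W RL=W RR=W
after cmd 4 (t=18): FL=W FR=W RL=W RR=W
after cmd 5 (t=26): FL=W FR=W RL=W RR=W
after cmd 6 (t=28): FL=S FR=W RL=S RR=W
after cmd 7 (t=32): FL=W FR=S RL=W RR=S

start t=3: FL=S FR=W RL=S RR=W
cmd 1: advance +4 → t=7, phase=(4,0,4,0) → FL=W FR=S RL=W RR=S
cmd 2: advance +1 → t=8, phase=(5,1,5,1) → FL=W FR=S RL=W RR=S
cmd 3: advance +6 → t=14, phase=(3,7,3,7) → FL=W FR=W RL=W RR=W
cmd 4: advance +4 → t=18, phase=(7,3,7,3) → FL=W FR=W RL=W RR=W
cmd 5: advance +8 → t=26, phase=(7,3,7,3) → FL=W FR=W RL=W RR=W
cmd 6: advance +2 → t=28, phase=(1,5,1,5) → FL=S FR=W RL=S RR=W
cmd 7: advance +4 → t=32, phase=(5,1,5,1) → FL=W FR=S RL=W RR=S


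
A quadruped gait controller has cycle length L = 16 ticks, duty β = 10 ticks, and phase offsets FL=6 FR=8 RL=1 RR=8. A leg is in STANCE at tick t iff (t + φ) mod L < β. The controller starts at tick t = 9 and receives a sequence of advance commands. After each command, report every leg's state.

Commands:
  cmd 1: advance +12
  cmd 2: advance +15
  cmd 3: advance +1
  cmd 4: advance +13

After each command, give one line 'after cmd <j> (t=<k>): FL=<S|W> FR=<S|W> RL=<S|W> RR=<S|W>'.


after cmd 1 (t=21): FL=W FR=W RL=S RR=W
after cmd 2 (t=36): FL=W FR=W RL=S RR=W
after cmd 3 (t=37): FL=W FR=W RL=S RR=W
after cmd 4 (t=50): FL=S FR=W RL=S RR=W

start t=9: FL=W FR=S RL=W RR=S
cmd 1: advance +12 → t=21, phase=(11,13,6,13) → FL=W FR=W RL=S RR=W
cmd 2: advance +15 → t=36, phase=(10,12,5,12) → FL=W FR=W RL=S RR=W
cmd 3: advance +1 → t=37, phase=(11,13,6,13) → FL=W FR=W RL=S RR=W
cmd 4: advance +13 → t=50, phase=(8,10,3,10) → FL=S FR=W RL=S RR=W


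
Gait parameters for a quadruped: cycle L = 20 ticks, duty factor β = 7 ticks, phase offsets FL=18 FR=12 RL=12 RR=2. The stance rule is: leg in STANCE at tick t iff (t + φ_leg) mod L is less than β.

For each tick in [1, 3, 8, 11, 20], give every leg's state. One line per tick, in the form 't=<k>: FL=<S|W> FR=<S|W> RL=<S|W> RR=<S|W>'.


t=1: phase=(19,13,13,3) vs β=7 → FL=W FR=W RL=W RR=S
t=3: phase=(1,15,15,5) vs β=7 → FL=S FR=W RL=W RR=S
t=8: phase=(6,0,0,10) vs β=7 → FL=S FR=S RL=S RR=W
t=11: phase=(9,3,3,13) vs β=7 → FL=W FR=S RL=S RR=W
t=20: phase=(18,12,12,2) vs β=7 → FL=W FR=W RL=W RR=S

t=1: FL=W FR=W RL=W RR=S
t=3: FL=S FR=W RL=W RR=S
t=8: FL=S FR=S RL=S RR=W
t=11: FL=W FR=S RL=S RR=W
t=20: FL=W FR=W RL=W RR=S


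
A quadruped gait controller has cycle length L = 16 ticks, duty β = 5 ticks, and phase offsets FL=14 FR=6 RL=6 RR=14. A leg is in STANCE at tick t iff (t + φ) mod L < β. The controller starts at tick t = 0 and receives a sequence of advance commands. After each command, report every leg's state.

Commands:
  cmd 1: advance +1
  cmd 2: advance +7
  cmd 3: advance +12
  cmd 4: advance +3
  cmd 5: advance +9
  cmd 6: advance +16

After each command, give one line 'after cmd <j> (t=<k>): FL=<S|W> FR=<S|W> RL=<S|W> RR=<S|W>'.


start t=0: FL=W FR=W RL=W RR=W
cmd 1: advance +1 → t=1, phase=(15,7,7,15) → FL=W FR=W RL=W RR=W
cmd 2: advance +7 → t=8, phase=(6,14,14,6) → FL=W FR=W RL=W RR=W
cmd 3: advance +12 → t=20, phase=(2,10,10,2) → FL=S FR=W RL=W RR=S
cmd 4: advance +3 → t=23, phase=(5,13,13,5) → FL=W FR=W RL=W RR=W
cmd 5: advance +9 → t=32, phase=(14,6,6,14) → FL=W FR=W RL=W RR=W
cmd 6: advance +16 → t=48, phase=(14,6,6,14) → FL=W FR=W RL=W RR=W

after cmd 1 (t=1): FL=W FR=W RL=W RR=W
after cmd 2 (t=8): FL=W FR=W RL=W RR=W
after cmd 3 (t=20): FL=S FR=W RL=W RR=S
after cmd 4 (t=23): FL=W FR=W RL=W RR=W
after cmd 5 (t=32): FL=W FR=W RL=W RR=W
after cmd 6 (t=48): FL=W FR=W RL=W RR=W


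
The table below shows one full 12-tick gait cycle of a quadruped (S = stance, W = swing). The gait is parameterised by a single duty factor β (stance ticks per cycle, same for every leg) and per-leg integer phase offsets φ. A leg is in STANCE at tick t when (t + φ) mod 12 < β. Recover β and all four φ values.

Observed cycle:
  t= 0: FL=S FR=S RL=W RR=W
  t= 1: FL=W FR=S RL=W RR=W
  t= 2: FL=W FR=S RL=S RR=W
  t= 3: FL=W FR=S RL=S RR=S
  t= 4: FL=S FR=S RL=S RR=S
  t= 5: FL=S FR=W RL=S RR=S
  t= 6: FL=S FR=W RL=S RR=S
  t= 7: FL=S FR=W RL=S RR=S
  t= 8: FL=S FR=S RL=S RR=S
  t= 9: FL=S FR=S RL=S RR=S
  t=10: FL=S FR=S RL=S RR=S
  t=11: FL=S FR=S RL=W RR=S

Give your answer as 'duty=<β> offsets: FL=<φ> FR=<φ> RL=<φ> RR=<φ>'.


duty=9 offsets: FL=8 FR=4 RL=10 RR=9

duty β = stance ticks per leg = 9
FL: stance ticks = 9; W→S at t=4 → φ=8
FR: stance ticks = 9; W→S at t=8 → φ=4
RL: stance ticks = 9; W→S at t=2 → φ=10
RR: stance ticks = 9; W→S at t=3 → φ=9


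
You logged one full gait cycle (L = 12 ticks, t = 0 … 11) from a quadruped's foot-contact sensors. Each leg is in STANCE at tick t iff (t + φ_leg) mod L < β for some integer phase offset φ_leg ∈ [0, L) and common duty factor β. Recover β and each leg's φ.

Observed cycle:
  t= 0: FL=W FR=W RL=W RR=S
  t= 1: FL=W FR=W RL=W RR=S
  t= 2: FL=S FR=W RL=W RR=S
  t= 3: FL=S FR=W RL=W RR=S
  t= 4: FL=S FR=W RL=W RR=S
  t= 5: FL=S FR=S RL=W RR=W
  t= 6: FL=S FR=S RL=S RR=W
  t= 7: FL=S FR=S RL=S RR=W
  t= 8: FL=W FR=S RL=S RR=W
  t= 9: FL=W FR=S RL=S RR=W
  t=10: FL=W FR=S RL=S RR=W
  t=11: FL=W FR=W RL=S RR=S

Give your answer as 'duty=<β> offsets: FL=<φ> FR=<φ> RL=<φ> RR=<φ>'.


duty β = stance ticks per leg = 6
FL: stance ticks = 6; W→S at t=2 → φ=10
FR: stance ticks = 6; W→S at t=5 → φ=7
RL: stance ticks = 6; W→S at t=6 → φ=6
RR: stance ticks = 6; W→S at t=11 → φ=1

duty=6 offsets: FL=10 FR=7 RL=6 RR=1


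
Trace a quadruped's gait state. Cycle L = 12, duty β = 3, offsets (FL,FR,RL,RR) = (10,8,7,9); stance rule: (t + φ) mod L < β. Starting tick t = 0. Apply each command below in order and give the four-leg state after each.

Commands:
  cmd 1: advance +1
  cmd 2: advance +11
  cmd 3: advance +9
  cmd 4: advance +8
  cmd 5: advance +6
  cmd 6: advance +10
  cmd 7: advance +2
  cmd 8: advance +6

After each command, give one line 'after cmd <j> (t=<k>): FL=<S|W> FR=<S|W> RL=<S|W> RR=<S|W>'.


after cmd 1 (t=1): FL=W FR=W RL=W RR=W
after cmd 2 (t=12): FL=W FR=W RL=W RR=W
after cmd 3 (t=21): FL=W FR=W RL=W RR=W
after cmd 4 (t=29): FL=W FR=S RL=S RR=S
after cmd 5 (t=35): FL=W FR=W RL=W RR=W
after cmd 6 (t=45): FL=W FR=W RL=W RR=W
after cmd 7 (t=47): FL=W FR=W RL=W RR=W
after cmd 8 (t=53): FL=W FR=S RL=S RR=S

start t=0: FL=W FR=W RL=W RR=W
cmd 1: advance +1 → t=1, phase=(11,9,8,10) → FL=W FR=W RL=W RR=W
cmd 2: advance +11 → t=12, phase=(10,8,7,9) → FL=W FR=W RL=W RR=W
cmd 3: advance +9 → t=21, phase=(7,5,4,6) → FL=W FR=W RL=W RR=W
cmd 4: advance +8 → t=29, phase=(3,1,0,2) → FL=W FR=S RL=S RR=S
cmd 5: advance +6 → t=35, phase=(9,7,6,8) → FL=W FR=W RL=W RR=W
cmd 6: advance +10 → t=45, phase=(7,5,4,6) → FL=W FR=W RL=W RR=W
cmd 7: advance +2 → t=47, phase=(9,7,6,8) → FL=W FR=W RL=W RR=W
cmd 8: advance +6 → t=53, phase=(3,1,0,2) → FL=W FR=S RL=S RR=S


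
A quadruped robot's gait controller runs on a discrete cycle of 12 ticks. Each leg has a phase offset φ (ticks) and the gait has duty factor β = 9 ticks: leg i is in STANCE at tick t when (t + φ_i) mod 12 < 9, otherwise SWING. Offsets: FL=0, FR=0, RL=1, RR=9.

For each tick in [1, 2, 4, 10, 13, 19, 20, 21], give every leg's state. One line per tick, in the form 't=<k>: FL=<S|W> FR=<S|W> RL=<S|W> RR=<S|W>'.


t=1: FL=S FR=S RL=S RR=W
t=2: FL=S FR=S RL=S RR=W
t=4: FL=S FR=S RL=S RR=S
t=10: FL=W FR=W RL=W RR=S
t=13: FL=S FR=S RL=S RR=W
t=19: FL=S FR=S RL=S RR=S
t=20: FL=S FR=S RL=W RR=S
t=21: FL=W FR=W RL=W RR=S

t=1: phase=(1,1,2,10) vs β=9 → FL=S FR=S RL=S RR=W
t=2: phase=(2,2,3,11) vs β=9 → FL=S FR=S RL=S RR=W
t=4: phase=(4,4,5,1) vs β=9 → FL=S FR=S RL=S RR=S
t=10: phase=(10,10,11,7) vs β=9 → FL=W FR=W RL=W RR=S
t=13: phase=(1,1,2,10) vs β=9 → FL=S FR=S RL=S RR=W
t=19: phase=(7,7,8,4) vs β=9 → FL=S FR=S RL=S RR=S
t=20: phase=(8,8,9,5) vs β=9 → FL=S FR=S RL=W RR=S
t=21: phase=(9,9,10,6) vs β=9 → FL=W FR=W RL=W RR=S


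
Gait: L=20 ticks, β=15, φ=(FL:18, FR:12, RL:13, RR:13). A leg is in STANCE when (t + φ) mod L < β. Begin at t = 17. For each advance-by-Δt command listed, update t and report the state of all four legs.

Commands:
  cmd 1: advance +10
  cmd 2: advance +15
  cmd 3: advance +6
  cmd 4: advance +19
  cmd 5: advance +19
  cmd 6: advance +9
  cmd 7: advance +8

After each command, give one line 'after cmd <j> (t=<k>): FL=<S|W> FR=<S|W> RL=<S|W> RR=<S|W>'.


after cmd 1 (t=27): FL=S FR=W RL=S RR=S
after cmd 2 (t=42): FL=S FR=S RL=W RR=W
after cmd 3 (t=48): FL=S FR=S RL=S RR=S
after cmd 4 (t=67): FL=S FR=W RL=S RR=S
after cmd 5 (t=86): FL=S FR=W RL=W RR=W
after cmd 6 (t=95): FL=S FR=S RL=S RR=S
after cmd 7 (t=103): FL=S FR=W RL=W RR=W

start t=17: FL=W FR=S RL=S RR=S
cmd 1: advance +10 → t=27, phase=(5,19,0,0) → FL=S FR=W RL=S RR=S
cmd 2: advance +15 → t=42, phase=(0,14,15,15) → FL=S FR=S RL=W RR=W
cmd 3: advance +6 → t=48, phase=(6,0,1,1) → FL=S FR=S RL=S RR=S
cmd 4: advance +19 → t=67, phase=(5,19,0,0) → FL=S FR=W RL=S RR=S
cmd 5: advance +19 → t=86, phase=(4,18,19,19) → FL=S FR=W RL=W RR=W
cmd 6: advance +9 → t=95, phase=(13,7,8,8) → FL=S FR=S RL=S RR=S
cmd 7: advance +8 → t=103, phase=(1,15,16,16) → FL=S FR=W RL=W RR=W


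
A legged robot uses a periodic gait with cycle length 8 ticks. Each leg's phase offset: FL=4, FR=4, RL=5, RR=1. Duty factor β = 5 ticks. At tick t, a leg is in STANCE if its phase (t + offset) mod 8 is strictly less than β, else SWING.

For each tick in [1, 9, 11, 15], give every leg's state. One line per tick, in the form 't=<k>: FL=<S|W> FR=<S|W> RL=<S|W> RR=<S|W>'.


t=1: FL=W FR=W RL=W RR=S
t=9: FL=W FR=W RL=W RR=S
t=11: FL=W FR=W RL=S RR=S
t=15: FL=S FR=S RL=S RR=S

t=1: phase=(5,5,6,2) vs β=5 → FL=W FR=W RL=W RR=S
t=9: phase=(5,5,6,2) vs β=5 → FL=W FR=W RL=W RR=S
t=11: phase=(7,7,0,4) vs β=5 → FL=W FR=W RL=S RR=S
t=15: phase=(3,3,4,0) vs β=5 → FL=S FR=S RL=S RR=S


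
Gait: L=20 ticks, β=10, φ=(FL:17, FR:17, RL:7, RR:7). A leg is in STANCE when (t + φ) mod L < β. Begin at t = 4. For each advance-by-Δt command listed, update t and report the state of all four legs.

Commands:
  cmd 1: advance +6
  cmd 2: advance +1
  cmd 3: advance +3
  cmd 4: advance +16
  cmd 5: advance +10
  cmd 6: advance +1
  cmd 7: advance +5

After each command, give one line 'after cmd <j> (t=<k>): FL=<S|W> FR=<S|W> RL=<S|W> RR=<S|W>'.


start t=4: FL=S FR=S RL=W RR=W
cmd 1: advance +6 → t=10, phase=(7,7,17,17) → FL=S FR=S RL=W RR=W
cmd 2: advance +1 → t=11, phase=(8,8,18,18) → FL=S FR=S RL=W RR=W
cmd 3: advance +3 → t=14, phase=(11,11,1,1) → FL=W FR=W RL=S RR=S
cmd 4: advance +16 → t=30, phase=(7,7,17,17) → FL=S FR=S RL=W RR=W
cmd 5: advance +10 → t=40, phase=(17,17,7,7) → FL=W FR=W RL=S RR=S
cmd 6: advance +1 → t=41, phase=(18,18,8,8) → FL=W FR=W RL=S RR=S
cmd 7: advance +5 → t=46, phase=(3,3,13,13) → FL=S FR=S RL=W RR=W

after cmd 1 (t=10): FL=S FR=S RL=W RR=W
after cmd 2 (t=11): FL=S FR=S RL=W RR=W
after cmd 3 (t=14): FL=W FR=W RL=S RR=S
after cmd 4 (t=30): FL=S FR=S RL=W RR=W
after cmd 5 (t=40): FL=W FR=W RL=S RR=S
after cmd 6 (t=41): FL=W FR=W RL=S RR=S
after cmd 7 (t=46): FL=S FR=S RL=W RR=W


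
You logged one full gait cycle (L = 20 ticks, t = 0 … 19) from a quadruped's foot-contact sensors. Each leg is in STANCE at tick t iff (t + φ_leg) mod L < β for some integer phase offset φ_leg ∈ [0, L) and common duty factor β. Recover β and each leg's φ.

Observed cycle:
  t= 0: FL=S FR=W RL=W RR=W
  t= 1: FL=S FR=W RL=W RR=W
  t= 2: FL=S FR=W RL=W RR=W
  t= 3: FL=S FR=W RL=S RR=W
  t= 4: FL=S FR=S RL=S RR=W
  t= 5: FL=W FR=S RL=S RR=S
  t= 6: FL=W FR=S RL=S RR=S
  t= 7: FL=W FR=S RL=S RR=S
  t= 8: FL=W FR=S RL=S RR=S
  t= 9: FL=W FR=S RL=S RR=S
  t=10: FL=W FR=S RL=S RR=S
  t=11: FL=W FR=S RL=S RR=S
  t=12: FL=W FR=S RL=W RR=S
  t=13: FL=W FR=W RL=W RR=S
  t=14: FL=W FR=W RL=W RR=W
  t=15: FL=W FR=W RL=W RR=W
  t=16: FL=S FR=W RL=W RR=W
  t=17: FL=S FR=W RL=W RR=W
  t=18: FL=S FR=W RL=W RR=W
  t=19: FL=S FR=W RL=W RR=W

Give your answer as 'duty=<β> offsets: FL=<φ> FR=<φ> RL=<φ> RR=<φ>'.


duty β = stance ticks per leg = 9
FL: stance ticks = 9; W→S at t=16 → φ=4
FR: stance ticks = 9; W→S at t=4 → φ=16
RL: stance ticks = 9; W→S at t=3 → φ=17
RR: stance ticks = 9; W→S at t=5 → φ=15

duty=9 offsets: FL=4 FR=16 RL=17 RR=15


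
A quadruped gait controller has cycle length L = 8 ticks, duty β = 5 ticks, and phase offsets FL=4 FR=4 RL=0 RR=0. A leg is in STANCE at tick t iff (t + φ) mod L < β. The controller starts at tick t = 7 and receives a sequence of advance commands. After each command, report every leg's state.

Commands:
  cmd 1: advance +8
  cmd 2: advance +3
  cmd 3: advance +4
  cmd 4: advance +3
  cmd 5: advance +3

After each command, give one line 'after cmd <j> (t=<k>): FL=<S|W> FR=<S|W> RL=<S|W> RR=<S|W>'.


after cmd 1 (t=15): FL=S FR=S RL=W RR=W
after cmd 2 (t=18): FL=W FR=W RL=S RR=S
after cmd 3 (t=22): FL=S FR=S RL=W RR=W
after cmd 4 (t=25): FL=W FR=W RL=S RR=S
after cmd 5 (t=28): FL=S FR=S RL=S RR=S

start t=7: FL=S FR=S RL=W RR=W
cmd 1: advance +8 → t=15, phase=(3,3,7,7) → FL=S FR=S RL=W RR=W
cmd 2: advance +3 → t=18, phase=(6,6,2,2) → FL=W FR=W RL=S RR=S
cmd 3: advance +4 → t=22, phase=(2,2,6,6) → FL=S FR=S RL=W RR=W
cmd 4: advance +3 → t=25, phase=(5,5,1,1) → FL=W FR=W RL=S RR=S
cmd 5: advance +3 → t=28, phase=(0,0,4,4) → FL=S FR=S RL=S RR=S


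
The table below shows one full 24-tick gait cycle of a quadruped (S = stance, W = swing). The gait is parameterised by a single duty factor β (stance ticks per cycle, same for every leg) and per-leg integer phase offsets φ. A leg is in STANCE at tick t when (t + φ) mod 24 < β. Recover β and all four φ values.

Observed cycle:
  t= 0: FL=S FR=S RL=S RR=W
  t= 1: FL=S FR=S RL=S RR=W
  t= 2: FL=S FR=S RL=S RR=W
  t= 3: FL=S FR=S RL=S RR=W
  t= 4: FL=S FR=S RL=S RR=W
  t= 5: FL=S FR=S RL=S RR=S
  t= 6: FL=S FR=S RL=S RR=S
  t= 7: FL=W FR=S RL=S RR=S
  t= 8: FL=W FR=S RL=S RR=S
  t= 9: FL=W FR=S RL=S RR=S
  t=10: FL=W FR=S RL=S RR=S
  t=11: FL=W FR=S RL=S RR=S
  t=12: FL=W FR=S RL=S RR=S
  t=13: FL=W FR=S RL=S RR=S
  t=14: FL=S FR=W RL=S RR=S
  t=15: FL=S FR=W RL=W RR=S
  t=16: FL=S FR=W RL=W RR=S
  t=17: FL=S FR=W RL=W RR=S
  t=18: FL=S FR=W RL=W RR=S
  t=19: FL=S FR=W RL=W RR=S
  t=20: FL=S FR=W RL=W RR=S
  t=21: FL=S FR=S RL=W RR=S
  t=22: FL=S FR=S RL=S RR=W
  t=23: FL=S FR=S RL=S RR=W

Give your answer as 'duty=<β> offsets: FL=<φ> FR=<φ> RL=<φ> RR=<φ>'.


duty β = stance ticks per leg = 17
FL: stance ticks = 17; W→S at t=14 → φ=10
FR: stance ticks = 17; W→S at t=21 → φ=3
RL: stance ticks = 17; W→S at t=22 → φ=2
RR: stance ticks = 17; W→S at t=5 → φ=19

duty=17 offsets: FL=10 FR=3 RL=2 RR=19


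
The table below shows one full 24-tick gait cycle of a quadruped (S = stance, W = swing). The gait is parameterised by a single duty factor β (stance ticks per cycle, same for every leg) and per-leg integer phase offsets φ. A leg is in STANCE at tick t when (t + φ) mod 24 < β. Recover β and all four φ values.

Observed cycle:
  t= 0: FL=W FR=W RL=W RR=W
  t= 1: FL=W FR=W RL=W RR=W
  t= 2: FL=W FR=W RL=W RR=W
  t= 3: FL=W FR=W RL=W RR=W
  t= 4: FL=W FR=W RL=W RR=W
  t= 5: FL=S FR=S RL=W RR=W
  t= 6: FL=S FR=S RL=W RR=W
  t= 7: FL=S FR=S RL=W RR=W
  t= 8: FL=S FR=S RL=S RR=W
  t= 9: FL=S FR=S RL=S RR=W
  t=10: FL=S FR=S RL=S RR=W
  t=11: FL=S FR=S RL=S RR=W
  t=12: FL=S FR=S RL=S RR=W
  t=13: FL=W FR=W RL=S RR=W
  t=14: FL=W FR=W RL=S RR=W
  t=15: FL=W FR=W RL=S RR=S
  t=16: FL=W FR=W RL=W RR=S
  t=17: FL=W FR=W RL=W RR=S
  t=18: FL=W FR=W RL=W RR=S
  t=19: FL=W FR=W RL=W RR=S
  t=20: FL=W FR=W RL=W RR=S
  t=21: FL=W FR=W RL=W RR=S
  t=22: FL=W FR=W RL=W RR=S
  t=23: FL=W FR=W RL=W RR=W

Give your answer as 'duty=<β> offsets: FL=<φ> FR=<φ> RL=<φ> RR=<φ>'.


duty β = stance ticks per leg = 8
FL: stance ticks = 8; W→S at t=5 → φ=19
FR: stance ticks = 8; W→S at t=5 → φ=19
RL: stance ticks = 8; W→S at t=8 → φ=16
RR: stance ticks = 8; W→S at t=15 → φ=9

duty=8 offsets: FL=19 FR=19 RL=16 RR=9


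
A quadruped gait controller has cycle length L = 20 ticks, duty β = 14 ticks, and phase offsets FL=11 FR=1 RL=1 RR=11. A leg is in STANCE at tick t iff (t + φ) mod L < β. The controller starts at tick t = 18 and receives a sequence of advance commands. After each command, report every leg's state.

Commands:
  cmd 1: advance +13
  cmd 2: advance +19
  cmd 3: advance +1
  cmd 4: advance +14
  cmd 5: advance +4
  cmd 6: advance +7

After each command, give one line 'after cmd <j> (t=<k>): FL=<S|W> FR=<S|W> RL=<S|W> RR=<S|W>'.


start t=18: FL=S FR=W RL=W RR=S
cmd 1: advance +13 → t=31, phase=(2,12,12,2) → FL=S FR=S RL=S RR=S
cmd 2: advance +19 → t=50, phase=(1,11,11,1) → FL=S FR=S RL=S RR=S
cmd 3: advance +1 → t=51, phase=(2,12,12,2) → FL=S FR=S RL=S RR=S
cmd 4: advance +14 → t=65, phase=(16,6,6,16) → FL=W FR=S RL=S RR=W
cmd 5: advance +4 → t=69, phase=(0,10,10,0) → FL=S FR=S RL=S RR=S
cmd 6: advance +7 → t=76, phase=(7,17,17,7) → FL=S FR=W RL=W RR=S

after cmd 1 (t=31): FL=S FR=S RL=S RR=S
after cmd 2 (t=50): FL=S FR=S RL=S RR=S
after cmd 3 (t=51): FL=S FR=S RL=S RR=S
after cmd 4 (t=65): FL=W FR=S RL=S RR=W
after cmd 5 (t=69): FL=S FR=S RL=S RR=S
after cmd 6 (t=76): FL=S FR=W RL=W RR=S


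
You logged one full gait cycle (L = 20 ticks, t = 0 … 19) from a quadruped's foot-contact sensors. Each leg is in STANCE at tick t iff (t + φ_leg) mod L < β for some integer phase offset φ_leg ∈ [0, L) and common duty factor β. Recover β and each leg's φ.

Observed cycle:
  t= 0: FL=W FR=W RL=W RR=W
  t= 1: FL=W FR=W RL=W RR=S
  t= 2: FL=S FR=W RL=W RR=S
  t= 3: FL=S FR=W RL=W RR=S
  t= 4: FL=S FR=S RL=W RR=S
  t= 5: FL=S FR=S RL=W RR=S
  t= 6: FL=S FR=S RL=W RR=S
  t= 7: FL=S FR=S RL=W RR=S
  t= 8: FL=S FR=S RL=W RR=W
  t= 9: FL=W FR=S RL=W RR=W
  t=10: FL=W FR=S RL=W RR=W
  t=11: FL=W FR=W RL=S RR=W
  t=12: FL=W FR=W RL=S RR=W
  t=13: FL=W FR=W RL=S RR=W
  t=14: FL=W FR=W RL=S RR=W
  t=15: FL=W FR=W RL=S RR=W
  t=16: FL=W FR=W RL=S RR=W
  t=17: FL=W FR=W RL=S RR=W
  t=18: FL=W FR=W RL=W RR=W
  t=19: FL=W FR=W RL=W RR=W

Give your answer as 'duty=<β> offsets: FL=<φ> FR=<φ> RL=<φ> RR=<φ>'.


duty=7 offsets: FL=18 FR=16 RL=9 RR=19

duty β = stance ticks per leg = 7
FL: stance ticks = 7; W→S at t=2 → φ=18
FR: stance ticks = 7; W→S at t=4 → φ=16
RL: stance ticks = 7; W→S at t=11 → φ=9
RR: stance ticks = 7; W→S at t=1 → φ=19


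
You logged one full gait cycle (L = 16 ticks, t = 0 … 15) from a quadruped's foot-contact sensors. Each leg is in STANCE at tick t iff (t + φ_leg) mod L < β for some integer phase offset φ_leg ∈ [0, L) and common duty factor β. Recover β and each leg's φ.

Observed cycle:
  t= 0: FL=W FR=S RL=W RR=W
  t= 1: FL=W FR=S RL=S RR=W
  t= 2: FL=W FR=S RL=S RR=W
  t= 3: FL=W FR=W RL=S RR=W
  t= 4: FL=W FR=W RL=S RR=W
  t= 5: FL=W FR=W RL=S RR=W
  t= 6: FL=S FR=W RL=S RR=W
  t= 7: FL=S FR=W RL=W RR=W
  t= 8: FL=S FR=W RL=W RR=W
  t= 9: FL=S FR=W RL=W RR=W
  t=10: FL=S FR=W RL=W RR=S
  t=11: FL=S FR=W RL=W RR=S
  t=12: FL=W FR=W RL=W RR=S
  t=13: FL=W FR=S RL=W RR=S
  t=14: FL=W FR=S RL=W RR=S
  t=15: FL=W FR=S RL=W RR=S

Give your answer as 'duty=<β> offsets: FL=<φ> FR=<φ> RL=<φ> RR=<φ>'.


duty β = stance ticks per leg = 6
FL: stance ticks = 6; W→S at t=6 → φ=10
FR: stance ticks = 6; W→S at t=13 → φ=3
RL: stance ticks = 6; W→S at t=1 → φ=15
RR: stance ticks = 6; W→S at t=10 → φ=6

duty=6 offsets: FL=10 FR=3 RL=15 RR=6


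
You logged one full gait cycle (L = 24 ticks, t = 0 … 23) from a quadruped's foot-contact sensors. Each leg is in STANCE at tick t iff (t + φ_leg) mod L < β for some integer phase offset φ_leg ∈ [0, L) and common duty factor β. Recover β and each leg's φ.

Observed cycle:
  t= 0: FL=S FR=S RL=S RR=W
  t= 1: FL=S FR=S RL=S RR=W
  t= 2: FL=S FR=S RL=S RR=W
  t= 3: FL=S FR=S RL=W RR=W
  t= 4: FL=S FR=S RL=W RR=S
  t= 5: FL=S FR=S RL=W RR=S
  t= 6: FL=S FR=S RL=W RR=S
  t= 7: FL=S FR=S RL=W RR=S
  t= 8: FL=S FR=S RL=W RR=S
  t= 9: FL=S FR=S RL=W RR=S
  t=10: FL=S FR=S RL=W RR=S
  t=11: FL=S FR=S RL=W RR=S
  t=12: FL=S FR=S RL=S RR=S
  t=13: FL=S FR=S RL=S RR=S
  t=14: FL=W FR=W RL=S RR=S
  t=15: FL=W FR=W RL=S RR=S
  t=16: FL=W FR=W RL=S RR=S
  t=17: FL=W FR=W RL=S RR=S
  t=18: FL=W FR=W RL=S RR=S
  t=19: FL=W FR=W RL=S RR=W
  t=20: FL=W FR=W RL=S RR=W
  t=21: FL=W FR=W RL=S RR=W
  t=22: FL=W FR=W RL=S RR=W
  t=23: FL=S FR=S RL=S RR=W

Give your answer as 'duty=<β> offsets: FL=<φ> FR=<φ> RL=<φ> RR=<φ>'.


duty=15 offsets: FL=1 FR=1 RL=12 RR=20

duty β = stance ticks per leg = 15
FL: stance ticks = 15; W→S at t=23 → φ=1
FR: stance ticks = 15; W→S at t=23 → φ=1
RL: stance ticks = 15; W→S at t=12 → φ=12
RR: stance ticks = 15; W→S at t=4 → φ=20


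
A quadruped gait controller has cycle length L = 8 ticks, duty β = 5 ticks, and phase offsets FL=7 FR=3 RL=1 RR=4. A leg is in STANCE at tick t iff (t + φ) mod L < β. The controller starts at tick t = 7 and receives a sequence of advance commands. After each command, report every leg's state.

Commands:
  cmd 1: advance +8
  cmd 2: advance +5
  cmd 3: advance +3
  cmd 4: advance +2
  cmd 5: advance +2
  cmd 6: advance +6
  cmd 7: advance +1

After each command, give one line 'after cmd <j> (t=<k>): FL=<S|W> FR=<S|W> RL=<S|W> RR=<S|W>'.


start t=7: FL=W FR=S RL=S RR=S
cmd 1: advance +8 → t=15, phase=(6,2,0,3) → FL=W FR=S RL=S RR=S
cmd 2: advance +5 → t=20, phase=(3,7,5,0) → FL=S FR=W RL=W RR=S
cmd 3: advance +3 → t=23, phase=(6,2,0,3) → FL=W FR=S RL=S RR=S
cmd 4: advance +2 → t=25, phase=(0,4,2,5) → FL=S FR=S RL=S RR=W
cmd 5: advance +2 → t=27, phase=(2,6,4,7) → FL=S FR=W RL=S RR=W
cmd 6: advance +6 → t=33, phase=(0,4,2,5) → FL=S FR=S RL=S RR=W
cmd 7: advance +1 → t=34, phase=(1,5,3,6) → FL=S FR=W RL=S RR=W

after cmd 1 (t=15): FL=W FR=S RL=S RR=S
after cmd 2 (t=20): FL=S FR=W RL=W RR=S
after cmd 3 (t=23): FL=W FR=S RL=S RR=S
after cmd 4 (t=25): FL=S FR=S RL=S RR=W
after cmd 5 (t=27): FL=S FR=W RL=S RR=W
after cmd 6 (t=33): FL=S FR=S RL=S RR=W
after cmd 7 (t=34): FL=S FR=W RL=S RR=W


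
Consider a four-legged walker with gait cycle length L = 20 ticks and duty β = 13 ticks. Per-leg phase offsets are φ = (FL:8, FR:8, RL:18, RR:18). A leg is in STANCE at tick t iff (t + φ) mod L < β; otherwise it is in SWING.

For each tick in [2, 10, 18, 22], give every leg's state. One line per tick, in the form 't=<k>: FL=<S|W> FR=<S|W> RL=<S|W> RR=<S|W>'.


t=2: FL=S FR=S RL=S RR=S
t=10: FL=W FR=W RL=S RR=S
t=18: FL=S FR=S RL=W RR=W
t=22: FL=S FR=S RL=S RR=S

t=2: phase=(10,10,0,0) vs β=13 → FL=S FR=S RL=S RR=S
t=10: phase=(18,18,8,8) vs β=13 → FL=W FR=W RL=S RR=S
t=18: phase=(6,6,16,16) vs β=13 → FL=S FR=S RL=W RR=W
t=22: phase=(10,10,0,0) vs β=13 → FL=S FR=S RL=S RR=S


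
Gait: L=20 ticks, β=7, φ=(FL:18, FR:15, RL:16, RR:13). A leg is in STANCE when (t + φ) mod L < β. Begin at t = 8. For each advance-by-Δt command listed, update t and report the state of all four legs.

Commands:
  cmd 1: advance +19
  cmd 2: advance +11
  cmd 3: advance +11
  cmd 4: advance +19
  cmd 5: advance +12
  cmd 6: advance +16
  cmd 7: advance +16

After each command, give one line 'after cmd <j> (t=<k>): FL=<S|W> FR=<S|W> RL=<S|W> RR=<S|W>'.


after cmd 1 (t=27): FL=S FR=S RL=S RR=S
after cmd 2 (t=38): FL=W FR=W RL=W RR=W
after cmd 3 (t=49): FL=W FR=S RL=S RR=S
after cmd 4 (t=68): FL=S FR=S RL=S RR=S
after cmd 5 (t=80): FL=W FR=W RL=W RR=W
after cmd 6 (t=96): FL=W FR=W RL=W RR=W
after cmd 7 (t=112): FL=W FR=W RL=W RR=S

start t=8: FL=S FR=S RL=S RR=S
cmd 1: advance +19 → t=27, phase=(5,2,3,0) → FL=S FR=S RL=S RR=S
cmd 2: advance +11 → t=38, phase=(16,13,14,11) → FL=W FR=W RL=W RR=W
cmd 3: advance +11 → t=49, phase=(7,4,5,2) → FL=W FR=S RL=S RR=S
cmd 4: advance +19 → t=68, phase=(6,3,4,1) → FL=S FR=S RL=S RR=S
cmd 5: advance +12 → t=80, phase=(18,15,16,13) → FL=W FR=W RL=W RR=W
cmd 6: advance +16 → t=96, phase=(14,11,12,9) → FL=W FR=W RL=W RR=W
cmd 7: advance +16 → t=112, phase=(10,7,8,5) → FL=W FR=W RL=W RR=S


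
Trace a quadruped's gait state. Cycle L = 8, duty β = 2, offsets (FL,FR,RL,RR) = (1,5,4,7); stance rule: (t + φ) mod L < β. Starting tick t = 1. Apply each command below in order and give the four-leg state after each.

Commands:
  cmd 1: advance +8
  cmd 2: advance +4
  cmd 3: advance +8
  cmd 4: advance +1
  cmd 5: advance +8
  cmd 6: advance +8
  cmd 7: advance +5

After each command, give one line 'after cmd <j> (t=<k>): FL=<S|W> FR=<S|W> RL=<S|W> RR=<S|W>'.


start t=1: FL=W FR=W RL=W RR=S
cmd 1: advance +8 → t=9, phase=(2,6,5,0) → FL=W FR=W RL=W RR=S
cmd 2: advance +4 → t=13, phase=(6,2,1,4) → FL=W FR=W RL=S RR=W
cmd 3: advance +8 → t=21, phase=(6,2,1,4) → FL=W FR=W RL=S RR=W
cmd 4: advance +1 → t=22, phase=(7,3,2,5) → FL=W FR=W RL=W RR=W
cmd 5: advance +8 → t=30, phase=(7,3,2,5) → FL=W FR=W RL=W RR=W
cmd 6: advance +8 → t=38, phase=(7,3,2,5) → FL=W FR=W RL=W RR=W
cmd 7: advance +5 → t=43, phase=(4,0,7,2) → FL=W FR=S RL=W RR=W

after cmd 1 (t=9): FL=W FR=W RL=W RR=S
after cmd 2 (t=13): FL=W FR=W RL=S RR=W
after cmd 3 (t=21): FL=W FR=W RL=S RR=W
after cmd 4 (t=22): FL=W FR=W RL=W RR=W
after cmd 5 (t=30): FL=W FR=W RL=W RR=W
after cmd 6 (t=38): FL=W FR=W RL=W RR=W
after cmd 7 (t=43): FL=W FR=S RL=W RR=W


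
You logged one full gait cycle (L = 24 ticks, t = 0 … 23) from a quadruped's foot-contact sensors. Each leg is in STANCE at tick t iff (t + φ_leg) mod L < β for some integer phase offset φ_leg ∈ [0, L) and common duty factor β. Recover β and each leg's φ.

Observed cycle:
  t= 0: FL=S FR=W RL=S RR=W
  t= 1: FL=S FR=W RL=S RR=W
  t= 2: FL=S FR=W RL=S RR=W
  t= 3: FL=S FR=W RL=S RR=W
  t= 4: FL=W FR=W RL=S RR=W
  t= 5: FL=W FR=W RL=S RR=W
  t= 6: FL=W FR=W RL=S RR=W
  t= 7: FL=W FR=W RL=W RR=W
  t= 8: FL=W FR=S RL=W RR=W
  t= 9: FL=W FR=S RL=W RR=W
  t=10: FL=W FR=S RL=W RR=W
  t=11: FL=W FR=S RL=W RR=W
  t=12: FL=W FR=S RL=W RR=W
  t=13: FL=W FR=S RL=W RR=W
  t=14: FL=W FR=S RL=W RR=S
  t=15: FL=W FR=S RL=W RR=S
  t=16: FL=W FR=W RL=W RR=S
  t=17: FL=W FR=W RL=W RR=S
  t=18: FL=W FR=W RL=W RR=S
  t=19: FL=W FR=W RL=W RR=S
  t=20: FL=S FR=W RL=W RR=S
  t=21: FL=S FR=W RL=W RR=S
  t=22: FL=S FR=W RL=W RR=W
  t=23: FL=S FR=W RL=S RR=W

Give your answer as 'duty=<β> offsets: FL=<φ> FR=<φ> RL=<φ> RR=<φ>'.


duty β = stance ticks per leg = 8
FL: stance ticks = 8; W→S at t=20 → φ=4
FR: stance ticks = 8; W→S at t=8 → φ=16
RL: stance ticks = 8; W→S at t=23 → φ=1
RR: stance ticks = 8; W→S at t=14 → φ=10

duty=8 offsets: FL=4 FR=16 RL=1 RR=10


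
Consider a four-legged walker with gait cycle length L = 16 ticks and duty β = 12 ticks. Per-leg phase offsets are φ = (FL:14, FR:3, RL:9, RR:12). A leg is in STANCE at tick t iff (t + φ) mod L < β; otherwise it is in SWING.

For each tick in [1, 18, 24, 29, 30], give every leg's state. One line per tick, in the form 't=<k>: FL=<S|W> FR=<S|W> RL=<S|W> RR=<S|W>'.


t=1: FL=W FR=S RL=S RR=W
t=18: FL=S FR=S RL=S RR=W
t=24: FL=S FR=S RL=S RR=S
t=29: FL=S FR=S RL=S RR=S
t=30: FL=W FR=S RL=S RR=S

t=1: phase=(15,4,10,13) vs β=12 → FL=W FR=S RL=S RR=W
t=18: phase=(0,5,11,14) vs β=12 → FL=S FR=S RL=S RR=W
t=24: phase=(6,11,1,4) vs β=12 → FL=S FR=S RL=S RR=S
t=29: phase=(11,0,6,9) vs β=12 → FL=S FR=S RL=S RR=S
t=30: phase=(12,1,7,10) vs β=12 → FL=W FR=S RL=S RR=S


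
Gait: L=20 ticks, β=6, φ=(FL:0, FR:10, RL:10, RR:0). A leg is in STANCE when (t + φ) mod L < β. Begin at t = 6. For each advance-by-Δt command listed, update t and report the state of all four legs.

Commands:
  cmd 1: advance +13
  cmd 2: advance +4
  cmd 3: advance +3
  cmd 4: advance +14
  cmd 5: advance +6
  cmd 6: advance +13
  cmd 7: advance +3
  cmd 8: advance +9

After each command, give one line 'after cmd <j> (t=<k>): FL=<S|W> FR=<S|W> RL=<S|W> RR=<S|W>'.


start t=6: FL=W FR=W RL=W RR=W
cmd 1: advance +13 → t=19, phase=(19,9,9,19) → FL=W FR=W RL=W RR=W
cmd 2: advance +4 → t=23, phase=(3,13,13,3) → FL=S FR=W RL=W RR=S
cmd 3: advance +3 → t=26, phase=(6,16,16,6) → FL=W FR=W RL=W RR=W
cmd 4: advance +14 → t=40, phase=(0,10,10,0) → FL=S FR=W RL=W RR=S
cmd 5: advance +6 → t=46, phase=(6,16,16,6) → FL=W FR=W RL=W RR=W
cmd 6: advance +13 → t=59, phase=(19,9,9,19) → FL=W FR=W RL=W RR=W
cmd 7: advance +3 → t=62, phase=(2,12,12,2) → FL=S FR=W RL=W RR=S
cmd 8: advance +9 → t=71, phase=(11,1,1,11) → FL=W FR=S RL=S RR=W

after cmd 1 (t=19): FL=W FR=W RL=W RR=W
after cmd 2 (t=23): FL=S FR=W RL=W RR=S
after cmd 3 (t=26): FL=W FR=W RL=W RR=W
after cmd 4 (t=40): FL=S FR=W RL=W RR=S
after cmd 5 (t=46): FL=W FR=W RL=W RR=W
after cmd 6 (t=59): FL=W FR=W RL=W RR=W
after cmd 7 (t=62): FL=S FR=W RL=W RR=S
after cmd 8 (t=71): FL=W FR=S RL=S RR=W


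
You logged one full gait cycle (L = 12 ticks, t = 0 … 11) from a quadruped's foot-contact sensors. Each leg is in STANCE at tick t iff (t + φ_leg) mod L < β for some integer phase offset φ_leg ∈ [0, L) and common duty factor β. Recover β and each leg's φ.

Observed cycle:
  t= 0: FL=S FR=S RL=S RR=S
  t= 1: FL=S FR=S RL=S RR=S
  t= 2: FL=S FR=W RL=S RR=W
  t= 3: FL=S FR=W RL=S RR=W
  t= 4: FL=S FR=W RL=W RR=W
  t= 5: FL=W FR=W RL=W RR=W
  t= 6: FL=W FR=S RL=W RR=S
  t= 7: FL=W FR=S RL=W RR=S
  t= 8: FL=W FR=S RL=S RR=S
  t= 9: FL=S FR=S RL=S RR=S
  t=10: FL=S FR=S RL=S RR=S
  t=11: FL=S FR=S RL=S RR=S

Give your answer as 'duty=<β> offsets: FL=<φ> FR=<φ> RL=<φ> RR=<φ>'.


duty=8 offsets: FL=3 FR=6 RL=4 RR=6

duty β = stance ticks per leg = 8
FL: stance ticks = 8; W→S at t=9 → φ=3
FR: stance ticks = 8; W→S at t=6 → φ=6
RL: stance ticks = 8; W→S at t=8 → φ=4
RR: stance ticks = 8; W→S at t=6 → φ=6


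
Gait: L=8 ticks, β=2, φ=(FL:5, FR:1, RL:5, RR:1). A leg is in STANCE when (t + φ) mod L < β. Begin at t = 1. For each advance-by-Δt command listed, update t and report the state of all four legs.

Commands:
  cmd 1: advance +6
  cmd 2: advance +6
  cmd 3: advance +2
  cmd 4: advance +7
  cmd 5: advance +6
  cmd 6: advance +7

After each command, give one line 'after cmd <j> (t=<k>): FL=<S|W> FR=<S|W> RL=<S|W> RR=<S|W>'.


start t=1: FL=W FR=W RL=W RR=W
cmd 1: advance +6 → t=7, phase=(4,0,4,0) → FL=W FR=S RL=W RR=S
cmd 2: advance +6 → t=13, phase=(2,6,2,6) → FL=W FR=W RL=W RR=W
cmd 3: advance +2 → t=15, phase=(4,0,4,0) → FL=W FR=S RL=W RR=S
cmd 4: advance +7 → t=22, phase=(3,7,3,7) → FL=W FR=W RL=W RR=W
cmd 5: advance +6 → t=28, phase=(1,5,1,5) → FL=S FR=W RL=S RR=W
cmd 6: advance +7 → t=35, phase=(0,4,0,4) → FL=S FR=W RL=S RR=W

after cmd 1 (t=7): FL=W FR=S RL=W RR=S
after cmd 2 (t=13): FL=W FR=W RL=W RR=W
after cmd 3 (t=15): FL=W FR=S RL=W RR=S
after cmd 4 (t=22): FL=W FR=W RL=W RR=W
after cmd 5 (t=28): FL=S FR=W RL=S RR=W
after cmd 6 (t=35): FL=S FR=W RL=S RR=W


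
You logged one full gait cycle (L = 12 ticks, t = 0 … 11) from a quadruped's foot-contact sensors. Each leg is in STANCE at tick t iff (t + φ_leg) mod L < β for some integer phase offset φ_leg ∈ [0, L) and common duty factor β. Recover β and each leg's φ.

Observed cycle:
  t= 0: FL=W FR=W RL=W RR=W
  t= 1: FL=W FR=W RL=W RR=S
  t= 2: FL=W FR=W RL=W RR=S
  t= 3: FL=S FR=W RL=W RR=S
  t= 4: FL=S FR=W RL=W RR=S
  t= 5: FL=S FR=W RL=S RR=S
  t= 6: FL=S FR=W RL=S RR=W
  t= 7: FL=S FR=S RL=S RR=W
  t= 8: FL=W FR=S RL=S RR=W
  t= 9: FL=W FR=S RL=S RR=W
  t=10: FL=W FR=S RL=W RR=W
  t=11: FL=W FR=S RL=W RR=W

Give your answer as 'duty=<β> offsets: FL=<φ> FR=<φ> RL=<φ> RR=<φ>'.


duty β = stance ticks per leg = 5
FL: stance ticks = 5; W→S at t=3 → φ=9
FR: stance ticks = 5; W→S at t=7 → φ=5
RL: stance ticks = 5; W→S at t=5 → φ=7
RR: stance ticks = 5; W→S at t=1 → φ=11

duty=5 offsets: FL=9 FR=5 RL=7 RR=11


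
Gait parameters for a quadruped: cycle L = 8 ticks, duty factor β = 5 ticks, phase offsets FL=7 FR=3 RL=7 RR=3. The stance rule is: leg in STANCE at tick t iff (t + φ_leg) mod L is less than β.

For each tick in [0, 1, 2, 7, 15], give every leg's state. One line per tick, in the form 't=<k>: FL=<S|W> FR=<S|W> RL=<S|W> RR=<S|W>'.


t=0: phase=(7,3,7,3) vs β=5 → FL=W FR=S RL=W RR=S
t=1: phase=(0,4,0,4) vs β=5 → FL=S FR=S RL=S RR=S
t=2: phase=(1,5,1,5) vs β=5 → FL=S FR=W RL=S RR=W
t=7: phase=(6,2,6,2) vs β=5 → FL=W FR=S RL=W RR=S
t=15: phase=(6,2,6,2) vs β=5 → FL=W FR=S RL=W RR=S

t=0: FL=W FR=S RL=W RR=S
t=1: FL=S FR=S RL=S RR=S
t=2: FL=S FR=W RL=S RR=W
t=7: FL=W FR=S RL=W RR=S
t=15: FL=W FR=S RL=W RR=S


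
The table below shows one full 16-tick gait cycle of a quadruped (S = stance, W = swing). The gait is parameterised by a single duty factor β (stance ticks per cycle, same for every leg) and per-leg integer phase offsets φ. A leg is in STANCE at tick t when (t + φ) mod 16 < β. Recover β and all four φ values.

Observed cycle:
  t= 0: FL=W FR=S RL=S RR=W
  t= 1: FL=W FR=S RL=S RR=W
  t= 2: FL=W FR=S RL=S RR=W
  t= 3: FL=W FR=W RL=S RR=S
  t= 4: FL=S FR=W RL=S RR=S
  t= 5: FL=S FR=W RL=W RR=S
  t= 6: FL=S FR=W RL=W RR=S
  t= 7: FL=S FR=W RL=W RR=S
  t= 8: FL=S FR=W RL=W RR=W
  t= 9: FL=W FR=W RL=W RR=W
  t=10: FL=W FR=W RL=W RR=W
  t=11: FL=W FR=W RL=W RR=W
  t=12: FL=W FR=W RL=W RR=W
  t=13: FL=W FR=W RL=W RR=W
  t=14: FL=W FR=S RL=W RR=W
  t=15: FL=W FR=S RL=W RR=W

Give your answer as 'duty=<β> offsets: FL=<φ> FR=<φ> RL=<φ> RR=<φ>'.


duty=5 offsets: FL=12 FR=2 RL=0 RR=13

duty β = stance ticks per leg = 5
FL: stance ticks = 5; W→S at t=4 → φ=12
FR: stance ticks = 5; W→S at t=14 → φ=2
RL: stance ticks = 5; W→S at t=0 → φ=0
RR: stance ticks = 5; W→S at t=3 → φ=13
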